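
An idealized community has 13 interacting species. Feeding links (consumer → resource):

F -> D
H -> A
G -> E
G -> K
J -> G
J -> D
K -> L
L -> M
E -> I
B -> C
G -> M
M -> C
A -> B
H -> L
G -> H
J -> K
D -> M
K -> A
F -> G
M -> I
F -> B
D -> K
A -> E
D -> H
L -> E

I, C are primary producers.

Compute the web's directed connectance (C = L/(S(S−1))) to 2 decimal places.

The web has S = 13 species and L = 25 feeding links.
C = L / (S(S−1)) = 25 / 156 = 0.1603 ≈ 0.16.

C = 0.16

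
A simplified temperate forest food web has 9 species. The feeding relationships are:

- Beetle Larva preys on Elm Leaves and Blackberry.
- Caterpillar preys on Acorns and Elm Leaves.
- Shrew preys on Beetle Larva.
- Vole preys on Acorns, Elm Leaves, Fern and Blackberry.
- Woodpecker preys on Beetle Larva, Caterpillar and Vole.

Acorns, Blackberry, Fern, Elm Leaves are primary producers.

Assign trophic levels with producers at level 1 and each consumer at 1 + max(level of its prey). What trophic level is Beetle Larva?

Blackberry is a producer → level 1.
Beetle Larva eats Blackberry (level 1); other prey at levels: Elm Leaves 1 → level 2.

Trophic level 2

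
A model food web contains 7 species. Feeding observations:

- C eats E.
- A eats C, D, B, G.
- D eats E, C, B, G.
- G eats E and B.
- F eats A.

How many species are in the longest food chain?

One longest chain: E → G → D → A → F.
It has 5 species and 4 links.

5 species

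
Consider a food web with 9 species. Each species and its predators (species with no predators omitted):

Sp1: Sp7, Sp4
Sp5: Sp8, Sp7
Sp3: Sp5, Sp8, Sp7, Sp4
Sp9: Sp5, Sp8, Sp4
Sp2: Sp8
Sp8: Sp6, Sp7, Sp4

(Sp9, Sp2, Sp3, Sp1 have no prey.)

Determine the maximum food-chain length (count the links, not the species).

One longest chain: Sp9 → Sp5 → Sp8 → Sp6.
It has 4 species and 3 links.

3 links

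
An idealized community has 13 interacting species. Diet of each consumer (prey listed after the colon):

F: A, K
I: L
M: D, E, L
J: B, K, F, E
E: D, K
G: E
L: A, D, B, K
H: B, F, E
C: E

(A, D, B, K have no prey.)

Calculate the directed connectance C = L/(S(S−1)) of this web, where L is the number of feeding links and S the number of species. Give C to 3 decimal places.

The web has S = 13 species and L = 21 feeding links.
C = L / (S(S−1)) = 21 / 156 = 0.1346 ≈ 0.135.

C = 0.135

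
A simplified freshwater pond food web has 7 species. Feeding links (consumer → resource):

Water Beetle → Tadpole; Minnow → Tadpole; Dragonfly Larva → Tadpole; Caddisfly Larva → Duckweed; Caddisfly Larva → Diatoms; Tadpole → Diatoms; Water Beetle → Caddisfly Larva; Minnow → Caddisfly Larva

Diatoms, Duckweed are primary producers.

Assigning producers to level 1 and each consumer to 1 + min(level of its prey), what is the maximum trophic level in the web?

3

Producers (level 1): Diatoms, Duckweed.
Following each consumer down to its lowest-level prey: Diatoms → Caddisfly Larva → Water Beetle (levels 1 through 3).
All prey of Water Beetle (Caddisfly Larva 2, Tadpole 2) are at level 2 or above, so Water Beetle is at level 1 + 2 = 3.
Every consumer has at least one prey at level 2 or below, so none exceeds level 3.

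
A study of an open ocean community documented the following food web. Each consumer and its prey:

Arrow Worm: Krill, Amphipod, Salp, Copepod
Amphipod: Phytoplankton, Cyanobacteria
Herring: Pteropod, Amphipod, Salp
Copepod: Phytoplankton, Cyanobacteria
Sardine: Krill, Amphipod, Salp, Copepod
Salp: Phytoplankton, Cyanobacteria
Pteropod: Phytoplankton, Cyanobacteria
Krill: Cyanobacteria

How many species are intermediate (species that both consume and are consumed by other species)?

5

Intermediate species (has both prey and predators): Pteropod, Krill, Amphipod, Salp, Copepod.
Count: 5.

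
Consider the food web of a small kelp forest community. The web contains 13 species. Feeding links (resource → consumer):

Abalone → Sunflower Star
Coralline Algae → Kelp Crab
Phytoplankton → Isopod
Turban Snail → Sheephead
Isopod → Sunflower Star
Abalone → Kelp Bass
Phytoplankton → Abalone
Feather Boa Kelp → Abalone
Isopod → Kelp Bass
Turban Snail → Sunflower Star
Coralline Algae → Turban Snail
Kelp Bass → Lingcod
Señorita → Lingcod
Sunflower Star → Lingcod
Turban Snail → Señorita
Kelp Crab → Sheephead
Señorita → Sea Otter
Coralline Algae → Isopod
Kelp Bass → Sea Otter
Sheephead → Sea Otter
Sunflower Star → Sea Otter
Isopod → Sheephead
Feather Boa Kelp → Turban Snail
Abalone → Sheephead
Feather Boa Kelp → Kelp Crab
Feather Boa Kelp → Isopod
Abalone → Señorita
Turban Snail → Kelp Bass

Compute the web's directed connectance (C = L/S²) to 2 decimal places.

The web has S = 13 species and L = 28 feeding links.
C = L / S² = 28 / 169 = 0.1657 ≈ 0.17.

C = 0.17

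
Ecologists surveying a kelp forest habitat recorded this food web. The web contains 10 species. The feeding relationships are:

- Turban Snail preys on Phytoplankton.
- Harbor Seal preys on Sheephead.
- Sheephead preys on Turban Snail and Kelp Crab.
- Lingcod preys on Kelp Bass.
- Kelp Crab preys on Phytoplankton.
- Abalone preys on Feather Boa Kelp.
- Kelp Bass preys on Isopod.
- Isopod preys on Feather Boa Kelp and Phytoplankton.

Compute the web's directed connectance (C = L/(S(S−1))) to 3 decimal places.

C = 0.111

The web has S = 10 species and L = 10 feeding links.
C = L / (S(S−1)) = 10 / 90 = 0.1111 ≈ 0.111.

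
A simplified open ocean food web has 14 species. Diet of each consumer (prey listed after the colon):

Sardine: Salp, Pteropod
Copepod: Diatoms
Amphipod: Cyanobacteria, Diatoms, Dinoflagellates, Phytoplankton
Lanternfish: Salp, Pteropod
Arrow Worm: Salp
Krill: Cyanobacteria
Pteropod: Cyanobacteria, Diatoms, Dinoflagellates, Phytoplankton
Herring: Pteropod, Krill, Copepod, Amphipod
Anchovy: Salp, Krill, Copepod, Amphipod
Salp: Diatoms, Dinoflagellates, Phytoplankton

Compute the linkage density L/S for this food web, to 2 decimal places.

There are L = 26 links among S = 14 species.
L/S = 26/14 = 1.8571 ≈ 1.86.

L/S = 1.86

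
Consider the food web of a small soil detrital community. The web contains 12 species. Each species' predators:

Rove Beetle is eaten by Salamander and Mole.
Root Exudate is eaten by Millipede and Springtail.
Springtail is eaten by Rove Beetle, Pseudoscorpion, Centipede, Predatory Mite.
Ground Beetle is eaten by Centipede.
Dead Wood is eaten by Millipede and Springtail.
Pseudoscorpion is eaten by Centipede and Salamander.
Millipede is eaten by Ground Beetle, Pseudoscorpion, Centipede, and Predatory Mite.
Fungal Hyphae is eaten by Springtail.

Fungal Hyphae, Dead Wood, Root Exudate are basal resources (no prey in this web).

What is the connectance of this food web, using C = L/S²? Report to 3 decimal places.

C = 0.125

The web has S = 12 species and L = 18 feeding links.
C = L / S² = 18 / 144 = 0.1250 ≈ 0.125.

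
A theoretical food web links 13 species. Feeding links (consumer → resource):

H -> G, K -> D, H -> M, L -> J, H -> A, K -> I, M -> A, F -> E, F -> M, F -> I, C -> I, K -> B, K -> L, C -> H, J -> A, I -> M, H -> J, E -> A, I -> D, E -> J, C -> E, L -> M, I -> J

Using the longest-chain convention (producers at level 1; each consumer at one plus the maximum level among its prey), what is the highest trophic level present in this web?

Producers (level 1): G, B, D, A.
A → J → H → C gives C level 4.
No species has a prey at level 4, so no species reaches level 5.

4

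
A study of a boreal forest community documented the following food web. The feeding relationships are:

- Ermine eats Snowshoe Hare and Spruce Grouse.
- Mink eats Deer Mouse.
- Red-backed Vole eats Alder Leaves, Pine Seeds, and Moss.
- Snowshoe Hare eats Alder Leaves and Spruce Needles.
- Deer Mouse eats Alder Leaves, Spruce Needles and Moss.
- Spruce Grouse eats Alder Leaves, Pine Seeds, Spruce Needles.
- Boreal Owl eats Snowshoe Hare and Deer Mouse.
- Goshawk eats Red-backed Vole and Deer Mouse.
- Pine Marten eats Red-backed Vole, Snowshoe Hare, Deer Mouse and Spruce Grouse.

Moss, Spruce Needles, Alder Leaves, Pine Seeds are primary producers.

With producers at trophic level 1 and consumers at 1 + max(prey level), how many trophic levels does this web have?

3

Producers (level 1): Moss, Spruce Needles, Alder Leaves, Pine Seeds.
Moss → Red-backed Vole → Pine Marten gives Pine Marten level 3.
No species has a prey at level 3, so no species reaches level 4.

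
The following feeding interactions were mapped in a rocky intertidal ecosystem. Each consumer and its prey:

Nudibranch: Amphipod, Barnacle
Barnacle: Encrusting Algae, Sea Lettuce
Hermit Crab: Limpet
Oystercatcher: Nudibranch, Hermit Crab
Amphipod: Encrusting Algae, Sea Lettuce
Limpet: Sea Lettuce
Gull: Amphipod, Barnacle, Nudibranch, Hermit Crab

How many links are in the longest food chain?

One longest chain: Encrusting Algae → Amphipod → Nudibranch → Oystercatcher.
It has 4 species and 3 links.

3 links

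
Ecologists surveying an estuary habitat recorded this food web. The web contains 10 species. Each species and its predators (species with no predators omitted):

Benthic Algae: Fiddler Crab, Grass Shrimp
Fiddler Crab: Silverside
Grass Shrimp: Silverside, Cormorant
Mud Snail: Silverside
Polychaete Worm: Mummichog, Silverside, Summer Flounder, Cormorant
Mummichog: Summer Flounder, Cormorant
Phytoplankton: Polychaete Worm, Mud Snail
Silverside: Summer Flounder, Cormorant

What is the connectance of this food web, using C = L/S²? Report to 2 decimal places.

C = 0.16

The web has S = 10 species and L = 16 feeding links.
C = L / S² = 16 / 100 = 0.1600 ≈ 0.16.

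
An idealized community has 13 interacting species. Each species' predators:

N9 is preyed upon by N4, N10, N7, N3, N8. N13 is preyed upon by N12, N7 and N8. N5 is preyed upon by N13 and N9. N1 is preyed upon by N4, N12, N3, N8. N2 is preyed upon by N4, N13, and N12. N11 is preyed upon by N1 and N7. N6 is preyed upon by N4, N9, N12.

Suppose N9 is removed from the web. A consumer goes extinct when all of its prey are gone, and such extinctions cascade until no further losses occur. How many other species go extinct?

Remove N9.
Round 1: N10 (all prey gone) → extinct.
No further losses. Total secondary extinctions: 1.

1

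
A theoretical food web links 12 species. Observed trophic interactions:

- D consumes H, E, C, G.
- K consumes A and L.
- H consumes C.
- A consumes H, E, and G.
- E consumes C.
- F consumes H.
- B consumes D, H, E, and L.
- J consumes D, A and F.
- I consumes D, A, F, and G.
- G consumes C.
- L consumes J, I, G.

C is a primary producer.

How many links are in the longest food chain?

One longest chain: C → H → F → I → L → K.
It has 6 species and 5 links.

5 links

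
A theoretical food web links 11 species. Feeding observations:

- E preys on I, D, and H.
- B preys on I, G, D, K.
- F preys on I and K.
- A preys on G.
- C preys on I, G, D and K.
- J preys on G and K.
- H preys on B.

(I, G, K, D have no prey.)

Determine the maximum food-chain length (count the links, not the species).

3 links

One longest chain: I → B → H → E.
It has 4 species and 3 links.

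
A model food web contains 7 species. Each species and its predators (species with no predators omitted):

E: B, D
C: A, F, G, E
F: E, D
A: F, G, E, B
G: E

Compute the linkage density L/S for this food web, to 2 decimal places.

There are L = 13 links among S = 7 species.
L/S = 13/7 = 1.8571 ≈ 1.86.

L/S = 1.86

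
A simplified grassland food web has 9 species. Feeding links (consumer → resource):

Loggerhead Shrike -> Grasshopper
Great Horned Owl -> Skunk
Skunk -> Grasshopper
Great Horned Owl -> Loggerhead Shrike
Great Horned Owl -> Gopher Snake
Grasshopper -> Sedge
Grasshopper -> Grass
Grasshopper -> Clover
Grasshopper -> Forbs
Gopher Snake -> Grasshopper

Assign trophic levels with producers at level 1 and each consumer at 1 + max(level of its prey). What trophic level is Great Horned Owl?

Trophic level 4

Forbs is a producer → level 1.
Grasshopper eats Forbs (level 1); other prey at levels: Sedge 1, Clover 1, Grass 1 → level 2.
Gopher Snake eats Grasshopper → level 3.
Great Horned Owl eats Gopher Snake (level 3); other prey at levels: Skunk 3, Loggerhead Shrike 3 → level 4.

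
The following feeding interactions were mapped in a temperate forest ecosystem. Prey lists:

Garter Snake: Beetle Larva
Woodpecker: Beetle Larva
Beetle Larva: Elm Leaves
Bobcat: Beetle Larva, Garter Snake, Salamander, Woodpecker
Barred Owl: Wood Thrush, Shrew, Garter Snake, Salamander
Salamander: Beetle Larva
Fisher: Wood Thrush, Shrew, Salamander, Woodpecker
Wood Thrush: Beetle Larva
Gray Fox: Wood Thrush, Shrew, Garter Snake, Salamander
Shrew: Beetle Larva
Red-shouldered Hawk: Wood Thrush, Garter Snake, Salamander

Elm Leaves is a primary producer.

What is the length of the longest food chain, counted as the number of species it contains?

4 species

One longest chain: Elm Leaves → Beetle Larva → Garter Snake → Bobcat.
It has 4 species and 3 links.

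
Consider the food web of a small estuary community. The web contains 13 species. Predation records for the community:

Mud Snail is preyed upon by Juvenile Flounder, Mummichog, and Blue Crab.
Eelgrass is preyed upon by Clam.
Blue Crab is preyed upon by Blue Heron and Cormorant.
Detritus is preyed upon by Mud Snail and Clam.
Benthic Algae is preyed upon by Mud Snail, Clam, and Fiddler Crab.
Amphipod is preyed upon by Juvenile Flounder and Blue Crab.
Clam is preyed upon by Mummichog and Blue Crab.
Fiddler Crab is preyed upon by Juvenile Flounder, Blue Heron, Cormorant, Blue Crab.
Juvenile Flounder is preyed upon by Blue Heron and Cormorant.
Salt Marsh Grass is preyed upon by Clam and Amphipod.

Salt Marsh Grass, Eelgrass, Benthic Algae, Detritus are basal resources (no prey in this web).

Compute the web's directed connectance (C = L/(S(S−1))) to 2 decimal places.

The web has S = 13 species and L = 23 feeding links.
C = L / (S(S−1)) = 23 / 156 = 0.1474 ≈ 0.15.

C = 0.15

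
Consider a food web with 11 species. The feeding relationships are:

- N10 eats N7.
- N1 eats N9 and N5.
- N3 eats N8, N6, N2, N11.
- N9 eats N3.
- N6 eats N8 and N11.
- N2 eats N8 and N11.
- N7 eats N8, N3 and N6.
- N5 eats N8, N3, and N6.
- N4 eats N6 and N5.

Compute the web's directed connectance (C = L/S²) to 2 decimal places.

The web has S = 11 species and L = 20 feeding links.
C = L / S² = 20 / 121 = 0.1653 ≈ 0.17.

C = 0.17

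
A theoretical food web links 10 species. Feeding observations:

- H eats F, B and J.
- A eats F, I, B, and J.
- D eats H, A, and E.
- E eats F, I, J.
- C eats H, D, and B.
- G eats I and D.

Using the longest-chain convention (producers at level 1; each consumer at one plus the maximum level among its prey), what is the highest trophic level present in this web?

4

Producers (level 1): F, J, B, I.
F → A → D → G gives G level 4.
No species has a prey at level 4, so no species reaches level 5.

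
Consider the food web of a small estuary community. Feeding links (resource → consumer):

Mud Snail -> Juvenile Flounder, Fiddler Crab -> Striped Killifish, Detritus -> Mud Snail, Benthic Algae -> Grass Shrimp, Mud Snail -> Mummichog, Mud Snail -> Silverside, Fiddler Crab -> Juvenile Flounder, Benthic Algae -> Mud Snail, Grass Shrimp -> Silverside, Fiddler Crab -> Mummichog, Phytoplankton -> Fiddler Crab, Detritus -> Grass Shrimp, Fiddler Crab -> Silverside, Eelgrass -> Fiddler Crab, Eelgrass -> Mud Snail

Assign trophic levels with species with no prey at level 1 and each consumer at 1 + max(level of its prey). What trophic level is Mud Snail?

Trophic level 2

Eelgrass has no prey (basal) → level 1.
Mud Snail eats Eelgrass (level 1); other prey at levels: Benthic Algae 1, Detritus 1 → level 2.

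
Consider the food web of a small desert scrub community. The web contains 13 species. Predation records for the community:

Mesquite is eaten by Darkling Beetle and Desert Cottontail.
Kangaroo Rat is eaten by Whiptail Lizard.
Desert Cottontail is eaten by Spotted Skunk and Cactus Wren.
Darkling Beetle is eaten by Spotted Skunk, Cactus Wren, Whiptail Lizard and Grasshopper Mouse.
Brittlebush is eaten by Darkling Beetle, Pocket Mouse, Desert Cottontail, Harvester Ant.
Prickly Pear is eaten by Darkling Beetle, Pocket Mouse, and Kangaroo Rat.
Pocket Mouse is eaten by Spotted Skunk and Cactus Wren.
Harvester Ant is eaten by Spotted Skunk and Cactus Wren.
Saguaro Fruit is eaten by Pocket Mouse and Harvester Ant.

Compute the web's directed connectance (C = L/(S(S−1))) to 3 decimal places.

C = 0.141

The web has S = 13 species and L = 22 feeding links.
C = L / (S(S−1)) = 22 / 156 = 0.1410 ≈ 0.141.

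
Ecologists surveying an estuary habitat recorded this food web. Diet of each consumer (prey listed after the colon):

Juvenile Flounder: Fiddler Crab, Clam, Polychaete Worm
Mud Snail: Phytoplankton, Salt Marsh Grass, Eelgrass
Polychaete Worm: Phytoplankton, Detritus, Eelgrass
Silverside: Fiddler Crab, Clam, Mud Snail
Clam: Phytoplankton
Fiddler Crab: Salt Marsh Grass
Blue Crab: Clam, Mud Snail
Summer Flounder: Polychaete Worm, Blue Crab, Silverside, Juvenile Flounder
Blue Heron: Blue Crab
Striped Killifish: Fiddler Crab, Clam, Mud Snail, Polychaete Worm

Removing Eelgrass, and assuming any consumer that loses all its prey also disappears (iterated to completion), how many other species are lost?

Remove Eelgrass.
Every predator of it retains at least one other prey: Mud Snail still has Phytoplankton, Salt Marsh Grass; Polychaete Worm still has Phytoplankton, Detritus.
No consumer loses all prey, so no secondary extinctions occur.

0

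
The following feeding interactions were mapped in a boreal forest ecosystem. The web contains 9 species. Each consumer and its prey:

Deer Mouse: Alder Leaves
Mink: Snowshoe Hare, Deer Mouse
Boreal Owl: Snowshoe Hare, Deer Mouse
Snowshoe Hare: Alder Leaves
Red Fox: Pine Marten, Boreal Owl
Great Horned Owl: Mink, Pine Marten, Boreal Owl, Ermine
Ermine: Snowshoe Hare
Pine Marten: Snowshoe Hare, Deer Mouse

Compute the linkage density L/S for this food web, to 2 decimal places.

There are L = 15 links among S = 9 species.
L/S = 15/9 = 1.6667 ≈ 1.67.

L/S = 1.67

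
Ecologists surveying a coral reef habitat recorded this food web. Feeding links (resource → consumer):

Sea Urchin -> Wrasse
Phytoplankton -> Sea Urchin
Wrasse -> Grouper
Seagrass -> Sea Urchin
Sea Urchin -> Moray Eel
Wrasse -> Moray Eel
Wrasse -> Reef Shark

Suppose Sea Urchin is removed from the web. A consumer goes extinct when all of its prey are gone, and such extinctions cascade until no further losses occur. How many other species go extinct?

Remove Sea Urchin.
Round 1: Wrasse (all prey gone) → extinct.
Round 2: Grouper (all prey gone), Reef Shark (all prey gone), Moray Eel (all prey gone) → extinct.
No further losses. Total secondary extinctions: 4.

4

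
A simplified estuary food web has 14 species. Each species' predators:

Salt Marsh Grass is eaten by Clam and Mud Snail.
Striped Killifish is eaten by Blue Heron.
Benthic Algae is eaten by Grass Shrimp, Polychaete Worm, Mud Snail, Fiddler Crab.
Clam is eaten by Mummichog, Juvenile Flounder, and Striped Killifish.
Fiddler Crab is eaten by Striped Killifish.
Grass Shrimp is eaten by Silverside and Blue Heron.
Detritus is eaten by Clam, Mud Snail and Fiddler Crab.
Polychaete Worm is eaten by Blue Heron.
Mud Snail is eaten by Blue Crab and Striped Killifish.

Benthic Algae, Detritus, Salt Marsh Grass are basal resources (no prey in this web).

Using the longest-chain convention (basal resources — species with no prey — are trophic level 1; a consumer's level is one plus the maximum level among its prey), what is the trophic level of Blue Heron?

Benthic Algae has no prey (basal) → level 1.
Mud Snail eats Benthic Algae (level 1); other prey at levels: Detritus 1, Salt Marsh Grass 1 → level 2.
Striped Killifish eats Mud Snail (level 2); other prey at levels: Fiddler Crab 2, Clam 2 → level 3.
Blue Heron eats Striped Killifish (level 3); other prey at levels: Polychaete Worm 2, Grass Shrimp 2 → level 4.

Trophic level 4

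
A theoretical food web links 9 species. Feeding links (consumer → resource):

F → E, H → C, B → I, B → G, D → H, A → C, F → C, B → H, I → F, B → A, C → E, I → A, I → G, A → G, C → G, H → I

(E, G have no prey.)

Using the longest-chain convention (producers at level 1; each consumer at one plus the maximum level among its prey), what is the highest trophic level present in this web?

6

Producers (level 1): E, G.
E → C → A → I → H → B gives B level 6.
No species has a prey at level 6, so no species reaches level 7.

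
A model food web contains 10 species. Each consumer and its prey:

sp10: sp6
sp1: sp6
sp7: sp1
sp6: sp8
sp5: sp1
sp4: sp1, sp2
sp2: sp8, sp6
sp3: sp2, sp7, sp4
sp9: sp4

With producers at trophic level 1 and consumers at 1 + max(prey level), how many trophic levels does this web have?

Producers (level 1): sp8.
sp8 → sp6 → sp1 → sp4 → sp9 gives sp9 level 5.
No species has a prey at level 5, so no species reaches level 6.

5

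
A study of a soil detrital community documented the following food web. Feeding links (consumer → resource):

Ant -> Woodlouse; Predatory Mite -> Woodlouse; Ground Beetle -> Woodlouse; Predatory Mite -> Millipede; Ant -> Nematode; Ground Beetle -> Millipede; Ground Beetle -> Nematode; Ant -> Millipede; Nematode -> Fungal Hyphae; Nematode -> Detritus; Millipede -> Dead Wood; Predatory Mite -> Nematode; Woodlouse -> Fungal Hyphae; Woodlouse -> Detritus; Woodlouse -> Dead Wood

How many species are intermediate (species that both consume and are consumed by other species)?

3

Intermediate species (has both prey and predators): Woodlouse, Nematode, Millipede.
Count: 3.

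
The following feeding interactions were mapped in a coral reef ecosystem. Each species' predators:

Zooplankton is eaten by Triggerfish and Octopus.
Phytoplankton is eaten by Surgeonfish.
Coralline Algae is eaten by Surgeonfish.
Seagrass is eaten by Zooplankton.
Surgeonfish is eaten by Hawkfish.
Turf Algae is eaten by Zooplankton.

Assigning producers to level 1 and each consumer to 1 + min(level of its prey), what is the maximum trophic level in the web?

Producers (level 1): Coralline Algae, Phytoplankton, Turf Algae, Seagrass.
Following each consumer down to its lowest-level prey: Turf Algae → Zooplankton → Triggerfish (levels 1 through 3).
All prey of Triggerfish (Zooplankton 2) are at level 2 or above, so Triggerfish is at level 1 + 2 = 3.
Every consumer has at least one prey at level 2 or below, so none exceeds level 3.

3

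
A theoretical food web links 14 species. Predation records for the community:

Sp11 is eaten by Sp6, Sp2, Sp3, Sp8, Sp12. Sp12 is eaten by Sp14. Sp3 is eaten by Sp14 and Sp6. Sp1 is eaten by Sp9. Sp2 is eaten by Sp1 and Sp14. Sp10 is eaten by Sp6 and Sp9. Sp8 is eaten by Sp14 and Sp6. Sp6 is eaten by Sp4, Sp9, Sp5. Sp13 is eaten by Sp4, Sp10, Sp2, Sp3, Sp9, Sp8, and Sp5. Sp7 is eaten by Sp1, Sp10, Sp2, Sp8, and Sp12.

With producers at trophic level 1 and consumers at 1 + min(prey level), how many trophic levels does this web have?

3

Producers (level 1): Sp7, Sp11, Sp13.
Following each consumer down to its lowest-level prey: Sp7 → Sp8 → Sp14 (levels 1 through 3).
All prey of Sp14 (Sp8 2, Sp2 2, Sp12 2, Sp3 2) are at level 2 or above, so Sp14 is at level 1 + 2 = 3.
Every consumer has at least one prey at level 2 or below, so none exceeds level 3.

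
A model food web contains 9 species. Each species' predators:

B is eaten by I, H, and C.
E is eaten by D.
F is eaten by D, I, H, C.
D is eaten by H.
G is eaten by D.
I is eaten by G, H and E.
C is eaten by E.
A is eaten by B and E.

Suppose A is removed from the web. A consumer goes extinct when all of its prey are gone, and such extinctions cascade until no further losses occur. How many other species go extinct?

Remove A.
Round 1: B (all prey gone) → extinct.
No further losses. Total secondary extinctions: 1.

1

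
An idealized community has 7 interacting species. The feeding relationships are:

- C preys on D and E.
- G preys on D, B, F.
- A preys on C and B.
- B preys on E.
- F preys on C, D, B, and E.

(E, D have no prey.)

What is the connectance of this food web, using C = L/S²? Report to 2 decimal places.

The web has S = 7 species and L = 12 feeding links.
C = L / S² = 12 / 49 = 0.2449 ≈ 0.24.

C = 0.24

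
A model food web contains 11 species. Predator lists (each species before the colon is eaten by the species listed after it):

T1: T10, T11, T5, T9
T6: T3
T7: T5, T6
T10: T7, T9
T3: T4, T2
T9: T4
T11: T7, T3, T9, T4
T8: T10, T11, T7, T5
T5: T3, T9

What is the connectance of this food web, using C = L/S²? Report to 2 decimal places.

The web has S = 11 species and L = 22 feeding links.
C = L / S² = 22 / 121 = 0.1818 ≈ 0.18.

C = 0.18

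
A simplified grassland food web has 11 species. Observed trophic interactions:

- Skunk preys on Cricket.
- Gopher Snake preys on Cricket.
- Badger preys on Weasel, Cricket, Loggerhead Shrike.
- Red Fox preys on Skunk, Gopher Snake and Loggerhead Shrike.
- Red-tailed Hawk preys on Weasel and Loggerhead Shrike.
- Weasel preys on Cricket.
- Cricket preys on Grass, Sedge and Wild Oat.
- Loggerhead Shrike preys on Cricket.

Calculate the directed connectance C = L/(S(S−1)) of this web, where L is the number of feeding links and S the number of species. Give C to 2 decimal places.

The web has S = 11 species and L = 15 feeding links.
C = L / (S(S−1)) = 15 / 110 = 0.1364 ≈ 0.14.

C = 0.14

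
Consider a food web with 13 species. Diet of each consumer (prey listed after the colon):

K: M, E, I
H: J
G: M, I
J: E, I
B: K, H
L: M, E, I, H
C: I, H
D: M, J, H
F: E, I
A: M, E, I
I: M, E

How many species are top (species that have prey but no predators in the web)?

7

Top species (has prey, but nothing eats it): F, A, G, B, L, D, C.
Count: 7.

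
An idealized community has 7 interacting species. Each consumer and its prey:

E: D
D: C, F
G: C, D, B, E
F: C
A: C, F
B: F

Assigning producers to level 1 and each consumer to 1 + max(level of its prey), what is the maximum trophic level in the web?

Producers (level 1): C.
C → F → D → E → G gives G level 5.
No species has a prey at level 5, so no species reaches level 6.

5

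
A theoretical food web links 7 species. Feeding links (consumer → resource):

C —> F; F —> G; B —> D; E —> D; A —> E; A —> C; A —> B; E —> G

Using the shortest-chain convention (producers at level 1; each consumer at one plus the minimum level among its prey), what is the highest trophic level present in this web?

3

Producers (level 1): D, G.
Following each consumer down to its lowest-level prey: D → B → A (levels 1 through 3).
All prey of A (B 2, E 2, C 3) are at level 2 or above, so A is at level 1 + 2 = 3.
Every consumer has at least one prey at level 2 or below, so none exceeds level 3.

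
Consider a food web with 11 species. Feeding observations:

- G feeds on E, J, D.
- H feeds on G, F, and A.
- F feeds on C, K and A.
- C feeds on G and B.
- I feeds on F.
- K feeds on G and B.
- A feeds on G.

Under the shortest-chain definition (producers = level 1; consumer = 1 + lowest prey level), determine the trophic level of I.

B is a producer → level 1.
C eats B → level 2.
F eats C → level 3.
I eats F → level 4.
No prey of I is below level 3, so 4 is the minimum.

Trophic level 4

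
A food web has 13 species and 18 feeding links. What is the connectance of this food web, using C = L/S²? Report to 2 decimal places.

The web has S = 13 species and L = 18 feeding links.
C = L / S² = 18 / 169 = 0.1065 ≈ 0.11.

C = 0.11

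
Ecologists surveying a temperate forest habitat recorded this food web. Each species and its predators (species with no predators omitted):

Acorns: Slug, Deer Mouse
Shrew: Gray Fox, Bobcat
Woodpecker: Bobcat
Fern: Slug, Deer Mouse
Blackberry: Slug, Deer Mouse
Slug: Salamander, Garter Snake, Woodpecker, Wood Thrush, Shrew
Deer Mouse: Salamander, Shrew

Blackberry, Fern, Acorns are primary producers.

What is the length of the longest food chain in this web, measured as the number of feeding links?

3 links

One longest chain: Blackberry → Slug → Shrew → Gray Fox.
It has 4 species and 3 links.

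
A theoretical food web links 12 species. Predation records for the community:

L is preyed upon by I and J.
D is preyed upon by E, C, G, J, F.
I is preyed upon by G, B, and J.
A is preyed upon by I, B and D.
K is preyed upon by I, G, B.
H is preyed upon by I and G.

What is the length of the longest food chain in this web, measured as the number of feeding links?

2 links

One longest chain: A → D → F.
It has 3 species and 2 links.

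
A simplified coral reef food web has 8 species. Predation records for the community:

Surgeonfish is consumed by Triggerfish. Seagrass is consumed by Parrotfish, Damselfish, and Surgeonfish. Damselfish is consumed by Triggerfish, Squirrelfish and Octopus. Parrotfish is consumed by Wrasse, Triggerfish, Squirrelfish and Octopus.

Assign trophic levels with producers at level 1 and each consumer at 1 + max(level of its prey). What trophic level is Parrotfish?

Seagrass is a producer → level 1.
Parrotfish eats Seagrass → level 2.

Trophic level 2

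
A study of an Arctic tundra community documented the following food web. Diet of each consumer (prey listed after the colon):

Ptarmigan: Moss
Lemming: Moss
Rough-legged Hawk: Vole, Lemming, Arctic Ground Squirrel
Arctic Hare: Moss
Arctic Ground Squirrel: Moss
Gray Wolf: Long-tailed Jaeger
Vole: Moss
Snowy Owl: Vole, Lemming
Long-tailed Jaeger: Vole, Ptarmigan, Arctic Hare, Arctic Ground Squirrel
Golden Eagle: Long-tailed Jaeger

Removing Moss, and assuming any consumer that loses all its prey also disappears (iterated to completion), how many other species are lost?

Remove Moss.
Round 1: Vole (all prey gone), Ptarmigan (all prey gone), Lemming (all prey gone), Arctic Hare (all prey gone), Arctic Ground Squirrel (all prey gone) → extinct.
Round 2: Long-tailed Jaeger (all prey gone), Snowy Owl (all prey gone), Rough-legged Hawk (all prey gone) → extinct.
Round 3: Gray Wolf (all prey gone), Golden Eagle (all prey gone) → extinct.
No further losses. Total secondary extinctions: 10.

10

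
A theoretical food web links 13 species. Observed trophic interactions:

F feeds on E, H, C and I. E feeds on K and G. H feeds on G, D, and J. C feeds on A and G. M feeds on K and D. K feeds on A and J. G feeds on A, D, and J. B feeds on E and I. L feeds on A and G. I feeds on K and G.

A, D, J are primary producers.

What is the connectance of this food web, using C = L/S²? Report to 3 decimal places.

C = 0.142

The web has S = 13 species and L = 24 feeding links.
C = L / S² = 24 / 169 = 0.1420 ≈ 0.142.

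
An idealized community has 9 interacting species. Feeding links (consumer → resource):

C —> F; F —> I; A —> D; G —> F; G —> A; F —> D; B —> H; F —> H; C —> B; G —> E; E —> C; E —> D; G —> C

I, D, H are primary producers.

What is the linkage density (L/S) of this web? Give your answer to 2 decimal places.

L/S = 1.44

There are L = 13 links among S = 9 species.
L/S = 13/9 = 1.4444 ≈ 1.44.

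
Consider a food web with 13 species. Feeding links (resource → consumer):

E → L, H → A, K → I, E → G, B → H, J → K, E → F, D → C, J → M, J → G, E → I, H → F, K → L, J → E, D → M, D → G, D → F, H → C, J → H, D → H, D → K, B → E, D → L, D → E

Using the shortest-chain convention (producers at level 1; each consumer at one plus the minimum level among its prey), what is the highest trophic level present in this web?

Producers (level 1): B, D, J.
Following each consumer down to its lowest-level prey: B → H → A (levels 1 through 3).
All prey of A (H 2) are at level 2 or above, so A is at level 1 + 2 = 3.
Every consumer has at least one prey at level 2 or below, so none exceeds level 3.

3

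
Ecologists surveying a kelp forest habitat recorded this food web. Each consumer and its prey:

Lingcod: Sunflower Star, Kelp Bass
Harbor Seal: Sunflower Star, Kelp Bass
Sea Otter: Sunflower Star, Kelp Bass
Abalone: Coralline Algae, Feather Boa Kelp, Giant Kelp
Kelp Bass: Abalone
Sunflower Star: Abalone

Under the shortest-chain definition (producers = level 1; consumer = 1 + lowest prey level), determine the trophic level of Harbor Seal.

Trophic level 4

Coralline Algae is a producer → level 1.
Abalone eats Coralline Algae → level 2.
Sunflower Star eats Abalone → level 3.
Harbor Seal eats Sunflower Star → level 4.
No prey of Harbor Seal is below level 3, so 4 is the minimum.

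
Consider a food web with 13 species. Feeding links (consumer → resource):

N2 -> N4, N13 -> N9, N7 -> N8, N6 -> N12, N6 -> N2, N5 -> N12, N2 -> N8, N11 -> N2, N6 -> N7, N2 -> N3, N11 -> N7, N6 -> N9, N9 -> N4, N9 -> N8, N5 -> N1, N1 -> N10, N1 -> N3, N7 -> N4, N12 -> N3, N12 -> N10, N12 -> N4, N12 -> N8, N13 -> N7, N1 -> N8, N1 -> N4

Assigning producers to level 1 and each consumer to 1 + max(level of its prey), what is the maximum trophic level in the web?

Producers (level 1): N3, N10, N8, N4.
N8 → N9 → N6 gives N6 level 3.
No species has a prey at level 3, so no species reaches level 4.

3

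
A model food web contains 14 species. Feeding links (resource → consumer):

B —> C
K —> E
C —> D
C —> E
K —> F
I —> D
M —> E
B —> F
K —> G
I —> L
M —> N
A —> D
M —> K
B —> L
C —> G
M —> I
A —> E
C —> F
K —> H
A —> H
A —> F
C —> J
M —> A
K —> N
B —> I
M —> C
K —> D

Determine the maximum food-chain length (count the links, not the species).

2 links

One longest chain: M → C → F.
It has 3 species and 2 links.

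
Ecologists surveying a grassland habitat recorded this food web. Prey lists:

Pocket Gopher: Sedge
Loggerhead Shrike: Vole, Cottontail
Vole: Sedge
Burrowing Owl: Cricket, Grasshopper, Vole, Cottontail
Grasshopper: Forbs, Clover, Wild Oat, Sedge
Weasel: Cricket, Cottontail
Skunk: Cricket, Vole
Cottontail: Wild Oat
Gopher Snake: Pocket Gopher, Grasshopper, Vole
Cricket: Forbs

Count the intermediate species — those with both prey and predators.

5

Intermediate species (has both prey and predators): Cricket, Pocket Gopher, Grasshopper, Vole, Cottontail.
Count: 5.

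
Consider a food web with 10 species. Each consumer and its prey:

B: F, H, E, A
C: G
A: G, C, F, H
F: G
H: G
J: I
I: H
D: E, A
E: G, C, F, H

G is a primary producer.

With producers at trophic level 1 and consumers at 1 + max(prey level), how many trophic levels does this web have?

4

Producers (level 1): G.
G → C → E → D gives D level 4.
No species has a prey at level 4, so no species reaches level 5.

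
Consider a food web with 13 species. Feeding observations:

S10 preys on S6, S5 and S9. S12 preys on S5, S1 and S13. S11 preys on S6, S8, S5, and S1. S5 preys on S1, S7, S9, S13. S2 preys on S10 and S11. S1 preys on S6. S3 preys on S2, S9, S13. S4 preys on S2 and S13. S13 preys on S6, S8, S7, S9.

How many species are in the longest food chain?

One longest chain: S6 → S1 → S5 → S10 → S2 → S3.
It has 6 species and 5 links.

6 species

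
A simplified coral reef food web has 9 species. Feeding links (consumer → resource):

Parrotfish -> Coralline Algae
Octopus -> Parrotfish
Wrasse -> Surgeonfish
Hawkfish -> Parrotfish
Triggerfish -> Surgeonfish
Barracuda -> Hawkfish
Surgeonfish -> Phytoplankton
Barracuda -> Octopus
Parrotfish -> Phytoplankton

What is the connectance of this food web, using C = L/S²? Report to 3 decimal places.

C = 0.111

The web has S = 9 species and L = 9 feeding links.
C = L / S² = 9 / 81 = 0.1111 ≈ 0.111.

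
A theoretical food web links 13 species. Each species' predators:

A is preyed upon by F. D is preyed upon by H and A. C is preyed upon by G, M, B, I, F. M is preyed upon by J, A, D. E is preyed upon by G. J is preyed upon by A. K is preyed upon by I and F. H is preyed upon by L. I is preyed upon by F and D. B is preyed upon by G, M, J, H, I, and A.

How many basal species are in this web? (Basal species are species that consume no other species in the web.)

Basal species (no prey listed): E, C, K.
Count: 3.

3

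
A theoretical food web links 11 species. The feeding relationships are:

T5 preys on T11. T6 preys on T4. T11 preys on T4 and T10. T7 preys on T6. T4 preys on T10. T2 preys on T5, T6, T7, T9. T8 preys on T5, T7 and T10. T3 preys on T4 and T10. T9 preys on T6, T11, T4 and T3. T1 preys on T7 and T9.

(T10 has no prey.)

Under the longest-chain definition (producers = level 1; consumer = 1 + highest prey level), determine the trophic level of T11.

T10 is a producer → level 1.
T4 eats T10 → level 2.
T11 eats T4 (level 2); other prey at levels: T10 1 → level 3.

Trophic level 3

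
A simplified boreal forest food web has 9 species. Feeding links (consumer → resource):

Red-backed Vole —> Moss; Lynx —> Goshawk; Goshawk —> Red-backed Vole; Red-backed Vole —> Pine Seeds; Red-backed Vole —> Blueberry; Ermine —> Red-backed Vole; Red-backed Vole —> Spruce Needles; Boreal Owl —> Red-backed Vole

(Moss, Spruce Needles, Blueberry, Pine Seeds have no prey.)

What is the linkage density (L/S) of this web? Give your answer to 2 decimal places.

There are L = 8 links among S = 9 species.
L/S = 8/9 = 0.8889 ≈ 0.89.

L/S = 0.89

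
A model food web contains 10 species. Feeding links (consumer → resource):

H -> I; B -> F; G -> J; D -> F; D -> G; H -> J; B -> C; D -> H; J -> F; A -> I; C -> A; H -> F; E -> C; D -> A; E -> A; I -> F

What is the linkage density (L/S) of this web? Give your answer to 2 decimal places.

L/S = 1.60

There are L = 16 links among S = 10 species.
L/S = 16/10 = 1.6000 ≈ 1.60.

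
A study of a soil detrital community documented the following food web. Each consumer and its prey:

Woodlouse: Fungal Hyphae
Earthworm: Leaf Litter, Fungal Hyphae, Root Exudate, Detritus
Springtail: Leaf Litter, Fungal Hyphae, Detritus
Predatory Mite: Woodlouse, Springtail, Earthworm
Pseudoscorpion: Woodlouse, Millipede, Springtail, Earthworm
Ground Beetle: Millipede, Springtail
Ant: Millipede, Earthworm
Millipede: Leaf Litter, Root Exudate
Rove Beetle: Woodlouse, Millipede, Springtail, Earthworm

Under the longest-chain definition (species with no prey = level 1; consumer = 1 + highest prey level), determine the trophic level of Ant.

Leaf Litter has no prey (basal) → level 1.
Millipede eats Leaf Litter (level 1); other prey at levels: Root Exudate 1 → level 2.
Ant eats Millipede (level 2); other prey at levels: Earthworm 2 → level 3.

Trophic level 3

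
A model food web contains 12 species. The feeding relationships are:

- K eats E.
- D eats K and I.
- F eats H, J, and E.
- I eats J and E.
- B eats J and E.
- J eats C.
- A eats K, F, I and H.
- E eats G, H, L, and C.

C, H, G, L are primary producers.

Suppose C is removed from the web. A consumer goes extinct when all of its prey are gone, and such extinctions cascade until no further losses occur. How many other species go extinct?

Remove C.
Round 1: J (all prey gone) → extinct.
No further losses. Total secondary extinctions: 1.

1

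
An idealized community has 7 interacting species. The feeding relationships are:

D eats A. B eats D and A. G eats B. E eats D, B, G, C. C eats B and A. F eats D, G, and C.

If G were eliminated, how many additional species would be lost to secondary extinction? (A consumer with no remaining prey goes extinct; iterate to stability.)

0

Remove G.
Every predator of it retains at least one other prey: F still has D, C; E still has D, B, C.
No consumer loses all prey, so no secondary extinctions occur.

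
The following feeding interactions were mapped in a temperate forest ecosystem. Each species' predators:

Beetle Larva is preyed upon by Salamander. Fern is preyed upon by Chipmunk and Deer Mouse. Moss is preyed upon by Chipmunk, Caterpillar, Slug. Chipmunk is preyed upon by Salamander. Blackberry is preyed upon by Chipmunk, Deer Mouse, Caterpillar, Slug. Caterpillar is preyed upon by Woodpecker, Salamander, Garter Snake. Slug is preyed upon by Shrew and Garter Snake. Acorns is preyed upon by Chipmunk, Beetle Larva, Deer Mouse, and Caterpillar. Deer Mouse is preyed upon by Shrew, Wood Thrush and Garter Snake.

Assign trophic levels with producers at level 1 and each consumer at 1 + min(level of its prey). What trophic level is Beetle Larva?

Acorns is a producer → level 1.
Beetle Larva eats Acorns → level 2.

Trophic level 2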